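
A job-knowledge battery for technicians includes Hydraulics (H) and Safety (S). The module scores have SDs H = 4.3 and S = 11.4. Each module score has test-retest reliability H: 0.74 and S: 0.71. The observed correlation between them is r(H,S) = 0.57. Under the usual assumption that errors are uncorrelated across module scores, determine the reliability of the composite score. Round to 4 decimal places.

Var(H+S) = 4.3² + 11.4² + 2·[4.3·11.4·0.57] = 148.45 + 55.8828 = 204.333.
With uncorrelated errors the cross-covariances are all true-score covariance, so they carry over unchanged; only the diagonal terms shrink to ρᵢσᵢ².
True-score variance = [4.3²·0.74 + 11.4²·0.71] + 55.8828 = 105.954 + 55.8828 = 161.837.
Reliability = 161.837 / 204.333 = 0.7920.

0.7920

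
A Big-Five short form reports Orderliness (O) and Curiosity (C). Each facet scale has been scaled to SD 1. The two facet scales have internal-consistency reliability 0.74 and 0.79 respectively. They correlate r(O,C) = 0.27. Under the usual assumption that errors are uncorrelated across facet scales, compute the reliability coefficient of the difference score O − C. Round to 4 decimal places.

Var(O−C) = 1 + 1 − 2·0.27 = 2 − 0.54 = 1.46.
With uncorrelated errors the cross-covariances are all true-score covariance, so they carry over unchanged; only the diagonal terms shrink to ρᵢσᵢ².
True-score variance = [0.74 + 0.79] − 0.54 = 1.53 − 0.54 = 0.99.
Reliability = 0.99 / 1.46 = 0.6781.

0.6781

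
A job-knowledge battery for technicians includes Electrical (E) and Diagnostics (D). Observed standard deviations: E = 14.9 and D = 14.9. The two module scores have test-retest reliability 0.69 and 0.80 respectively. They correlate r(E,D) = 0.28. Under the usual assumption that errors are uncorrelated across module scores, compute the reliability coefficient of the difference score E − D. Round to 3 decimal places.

0.646

Var(E−D) = 14.9² + 14.9² − 2·14.9·14.9·0.28 = 444.02 − 124.326 = 319.694.
With uncorrelated errors the cross-covariances are all true-score covariance, so they carry over unchanged; only the diagonal terms shrink to ρᵢσᵢ².
True-score variance = [14.9²·0.69 + 14.9²·0.80] − 124.326 = 330.795 − 124.326 = 206.469.
Reliability = 206.469 / 319.694 = 0.646.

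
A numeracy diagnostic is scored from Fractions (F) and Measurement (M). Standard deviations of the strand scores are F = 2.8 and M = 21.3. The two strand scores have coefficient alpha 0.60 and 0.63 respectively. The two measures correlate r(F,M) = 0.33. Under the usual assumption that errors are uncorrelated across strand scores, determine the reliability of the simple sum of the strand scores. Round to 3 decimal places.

Var(F+M) = 2.8² + 21.3² + 2·[2.8·21.3·0.33] = 461.53 + 39.3624 = 500.892.
Because errors are independent across components, Cov(Tᵢ,Tⱼ) = Cov(Xᵢ,Xⱼ); the off-diagonal part of the true-score variance is the same as above.
True-score variance = [2.8²·0.60 + 21.3²·0.63] + 39.3624 = 290.529 + 39.3624 = 329.891.
Reliability = 329.891 / 500.892 = 0.659.

0.659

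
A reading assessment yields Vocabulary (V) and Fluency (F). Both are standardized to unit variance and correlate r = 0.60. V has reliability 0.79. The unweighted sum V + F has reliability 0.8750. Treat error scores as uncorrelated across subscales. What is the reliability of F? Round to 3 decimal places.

0.810

Var(V+F) = 2 + 2·0.60 = 3.200.
True-score variance = ρ_V + ρ_F + 2·0.60, so 0.8750 = (0.79 + ρ_F + 1.20) / 3.200.
ρ_F = 0.8750·3.200 − 0.79 − 1.20 = 0.810.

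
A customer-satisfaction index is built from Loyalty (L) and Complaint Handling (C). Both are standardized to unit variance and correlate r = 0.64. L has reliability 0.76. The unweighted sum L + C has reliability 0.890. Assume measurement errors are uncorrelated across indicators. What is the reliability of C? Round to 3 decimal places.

0.879

Var(L+C) = 2 + 2·0.64 = 3.280.
True-score variance = ρ_L + ρ_C + 2·0.64, so 0.890 = (0.76 + ρ_C + 1.28) / 3.280.
ρ_C = 0.890·3.280 − 0.76 − 1.28 = 0.879.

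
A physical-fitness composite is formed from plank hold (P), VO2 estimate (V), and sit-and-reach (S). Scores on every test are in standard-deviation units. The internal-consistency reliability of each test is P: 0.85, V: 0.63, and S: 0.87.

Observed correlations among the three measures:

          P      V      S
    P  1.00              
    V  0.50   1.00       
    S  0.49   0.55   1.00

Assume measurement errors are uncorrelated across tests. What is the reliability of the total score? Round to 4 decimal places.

0.8931

Var(P+V+S) = 3 + 2·[0.50 + 0.49 + 0.55] = 3 + 3.08 = 6.08.
Because errors are independent across components, Cov(Tᵢ,Tⱼ) = Cov(Xᵢ,Xⱼ); the off-diagonal part of the true-score variance is the same as above.
True-score variance = [0.85 + 0.63 + 0.87] + 3.08 = 2.35 + 3.08 = 5.43.
Reliability = 5.43 / 6.08 = 0.8931.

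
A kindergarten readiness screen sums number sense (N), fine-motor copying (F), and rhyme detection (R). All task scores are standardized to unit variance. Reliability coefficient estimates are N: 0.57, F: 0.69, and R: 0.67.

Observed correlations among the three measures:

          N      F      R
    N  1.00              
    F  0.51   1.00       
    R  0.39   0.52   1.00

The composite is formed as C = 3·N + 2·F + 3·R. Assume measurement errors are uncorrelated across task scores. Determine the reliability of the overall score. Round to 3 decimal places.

0.805

Var(C) = 3² + 2² + 3² + 2·[6·0.51 + 9·0.39 + 6·0.52] = 22 + 19.38 = 41.38.
With uncorrelated errors the cross-covariances are all true-score covariance, so they carry over unchanged; only the diagonal terms shrink to ρᵢσᵢ².
True-score variance = [3²·0.57 + 2²·0.69 + 3²·0.67] + 19.38 = 13.92 + 19.38 = 33.3.
Reliability = 33.3 / 41.38 = 0.805.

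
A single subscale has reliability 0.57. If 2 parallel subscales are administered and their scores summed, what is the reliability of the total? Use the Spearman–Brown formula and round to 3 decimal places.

0.726

ρ_k = kρ / (1 + (k−1)ρ) = 2·0.57 / (1 + 1·0.57) = 1.140 / 1.570 = 0.726.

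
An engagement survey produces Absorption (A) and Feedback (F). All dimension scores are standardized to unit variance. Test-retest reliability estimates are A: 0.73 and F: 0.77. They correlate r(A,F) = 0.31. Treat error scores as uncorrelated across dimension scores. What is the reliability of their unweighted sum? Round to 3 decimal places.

Var(A+F) = 2 + 2·[0.31] = 2 + 0.62 = 2.62.
Because errors are independent across components, Cov(Tᵢ,Tⱼ) = Cov(Xᵢ,Xⱼ); the off-diagonal part of the true-score variance is the same as above.
True-score variance = [0.73 + 0.77] + 0.62 = 1.5 + 0.62 = 2.12.
Reliability = 2.12 / 2.62 = 0.809.

0.809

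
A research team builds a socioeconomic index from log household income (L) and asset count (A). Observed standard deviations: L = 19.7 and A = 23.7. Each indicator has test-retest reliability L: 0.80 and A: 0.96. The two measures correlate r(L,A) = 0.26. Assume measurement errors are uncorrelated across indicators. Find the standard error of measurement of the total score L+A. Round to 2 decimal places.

Var(total) = 949.78 + 242.783 = 1192.56.
True-score variance = 849.694 + 242.783 = 1092.48, so reliability = 0.9161.
Error variance = 1192.56 − 1092.48 = 100.086; SEM = √100.086 = 10.00.

10.00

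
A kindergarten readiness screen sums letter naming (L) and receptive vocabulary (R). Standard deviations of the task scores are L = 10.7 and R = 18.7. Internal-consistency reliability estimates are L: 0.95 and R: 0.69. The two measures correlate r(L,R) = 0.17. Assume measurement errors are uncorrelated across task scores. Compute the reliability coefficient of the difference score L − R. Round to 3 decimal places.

0.712

Var(L−R) = 10.7² + 18.7² − 2·10.7·18.7·0.17 = 464.18 − 68.0306 = 396.149.
Because errors are independent across components, Cov(Tᵢ,Tⱼ) = Cov(Xᵢ,Xⱼ); the off-diagonal part of the true-score variance is the same as above.
True-score variance = [10.7²·0.95 + 18.7²·0.69] − 68.0306 = 350.052 − 68.0306 = 282.021.
Reliability = 282.021 / 396.149 = 0.712.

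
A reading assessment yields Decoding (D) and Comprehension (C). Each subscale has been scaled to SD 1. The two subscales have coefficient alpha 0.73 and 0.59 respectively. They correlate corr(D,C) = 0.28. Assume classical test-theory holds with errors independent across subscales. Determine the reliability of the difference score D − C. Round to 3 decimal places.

Var(D−C) = 1 + 1 − 2·0.28 = 2 − 0.56 = 1.44.
Because errors are independent across components, Cov(Tᵢ,Tⱼ) = Cov(Xᵢ,Xⱼ); the off-diagonal part of the true-score variance is the same as above.
True-score variance = [0.73 + 0.59] − 0.56 = 1.32 − 0.56 = 0.76.
Reliability = 0.76 / 1.44 = 0.528.

0.528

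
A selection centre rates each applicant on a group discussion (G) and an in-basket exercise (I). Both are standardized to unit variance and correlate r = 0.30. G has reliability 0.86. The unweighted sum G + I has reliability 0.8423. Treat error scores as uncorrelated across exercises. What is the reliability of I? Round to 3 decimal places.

Var(G+I) = 2 + 2·0.30 = 2.600.
True-score variance = ρ_G + ρ_I + 2·0.30, so 0.8423 = (0.86 + ρ_I + 0.60) / 2.600.
ρ_I = 0.8423·2.600 − 0.86 − 0.60 = 0.730.

0.730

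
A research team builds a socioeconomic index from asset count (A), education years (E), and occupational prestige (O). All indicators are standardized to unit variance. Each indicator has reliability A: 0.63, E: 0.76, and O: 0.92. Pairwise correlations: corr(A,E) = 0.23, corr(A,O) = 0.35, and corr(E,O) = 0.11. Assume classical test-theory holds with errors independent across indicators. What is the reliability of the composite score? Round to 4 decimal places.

Var(A+E+O) = 3 + 2·[0.23 + 0.35 + 0.11] = 3 + 1.38 = 4.38.
Under uncorrelated errors the observed covariances equal the true-score covariances, so only the own-variance terms attenuate.
True-score variance = [0.63 + 0.76 + 0.92] + 1.38 = 2.31 + 1.38 = 3.69.
Reliability = 3.69 / 4.38 = 0.8425.

0.8425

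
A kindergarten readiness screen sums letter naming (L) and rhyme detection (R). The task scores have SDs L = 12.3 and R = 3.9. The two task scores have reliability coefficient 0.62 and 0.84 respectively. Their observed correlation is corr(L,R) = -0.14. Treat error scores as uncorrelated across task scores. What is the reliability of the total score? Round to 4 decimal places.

Var(L+R) = 12.3² + 3.9² + 2·[12.3·3.9·(-0.14)] = 166.5 − 13.4316 = 153.068.
With uncorrelated errors the cross-covariances are all true-score covariance, so they carry over unchanged; only the diagonal terms shrink to ρᵢσᵢ².
True-score variance = [12.3²·0.62 + 3.9²·0.84] − 13.4316 = 106.576 − 13.4316 = 93.1446.
Reliability = 93.1446 / 153.068 = 0.6085.

0.6085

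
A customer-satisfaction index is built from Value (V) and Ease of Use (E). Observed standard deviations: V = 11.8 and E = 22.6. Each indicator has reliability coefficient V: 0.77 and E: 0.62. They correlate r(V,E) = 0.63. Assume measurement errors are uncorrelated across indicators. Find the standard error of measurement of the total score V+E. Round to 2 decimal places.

Var(total) = 650 + 336.017 = 986.017.
True-score variance = 423.886 + 336.017 = 759.903, so reliability = 0.7707.
Error variance = 986.017 − 759.903 = 226.114; SEM = √226.114 = 15.04.

15.04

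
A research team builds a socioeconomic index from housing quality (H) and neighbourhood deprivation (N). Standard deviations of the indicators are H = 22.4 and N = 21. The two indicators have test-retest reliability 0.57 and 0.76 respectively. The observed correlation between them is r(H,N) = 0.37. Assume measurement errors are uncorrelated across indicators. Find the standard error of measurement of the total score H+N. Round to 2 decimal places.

Var(total) = 942.76 + 348.096 = 1290.86.
True-score variance = 621.163 + 348.096 = 969.259, so reliability = 0.7509.
Error variance = 1290.86 − 969.259 = 321.597; SEM = √321.597 = 17.93.

17.93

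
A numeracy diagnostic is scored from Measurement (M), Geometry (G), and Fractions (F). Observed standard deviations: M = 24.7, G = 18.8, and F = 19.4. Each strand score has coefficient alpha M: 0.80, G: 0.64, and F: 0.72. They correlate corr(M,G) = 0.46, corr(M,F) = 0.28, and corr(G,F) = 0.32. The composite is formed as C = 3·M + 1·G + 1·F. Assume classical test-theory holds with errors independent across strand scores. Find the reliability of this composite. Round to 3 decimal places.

0.844

Var(C) = 3²·24.7² + 18.8² + 19.4² + 2·[3·24.7·18.8·0.46 + 3·24.7·19.4·0.28 + 18.8·19.4·0.32] = 6220.61 + 2320.08 = 8540.69.
Because errors are independent across components, Cov(Tᵢ,Tⱼ) = Cov(Xᵢ,Xⱼ); the off-diagonal part of the true-score variance is the same as above.
True-score variance = [3²·24.7²·0.80 + 18.8²·0.64 + 19.4²·0.72] + 2320.08 = 4889.83 + 2320.08 = 7209.91.
Reliability = 7209.91 / 8540.69 = 0.844.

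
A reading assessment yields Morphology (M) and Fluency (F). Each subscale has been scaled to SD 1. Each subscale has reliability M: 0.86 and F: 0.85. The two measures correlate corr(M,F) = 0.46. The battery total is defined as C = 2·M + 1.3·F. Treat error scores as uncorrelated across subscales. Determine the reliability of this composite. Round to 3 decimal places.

0.899

Var(C) = 2² + 1.3² + 2·[2.6·0.46] = 5.69 + 2.392 = 8.082.
Because errors are independent across components, Cov(Tᵢ,Tⱼ) = Cov(Xᵢ,Xⱼ); the off-diagonal part of the true-score variance is the same as above.
True-score variance = [2²·0.86 + 1.3²·0.85] + 2.392 = 4.8765 + 2.392 = 7.2685.
Reliability = 7.2685 / 8.082 = 0.899.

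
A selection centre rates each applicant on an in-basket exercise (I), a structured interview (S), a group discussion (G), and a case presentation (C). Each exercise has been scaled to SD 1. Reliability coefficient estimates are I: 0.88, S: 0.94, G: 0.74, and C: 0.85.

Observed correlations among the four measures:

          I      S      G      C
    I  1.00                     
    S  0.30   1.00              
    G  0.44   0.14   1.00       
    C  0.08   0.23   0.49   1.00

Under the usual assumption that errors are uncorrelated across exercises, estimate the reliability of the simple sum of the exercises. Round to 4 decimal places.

0.9198

Var(I+S+G+C) = 4 + 2·[0.30 + 0.44 + 0.08 + 0.14 + 0.23 + 0.49] = 4 + 3.36 = 7.36.
Because errors are independent across components, Cov(Tᵢ,Tⱼ) = Cov(Xᵢ,Xⱼ); the off-diagonal part of the true-score variance is the same as above.
True-score variance = [0.88 + 0.94 + 0.74 + 0.85] + 3.36 = 3.41 + 3.36 = 6.77.
Reliability = 6.77 / 7.36 = 0.9198.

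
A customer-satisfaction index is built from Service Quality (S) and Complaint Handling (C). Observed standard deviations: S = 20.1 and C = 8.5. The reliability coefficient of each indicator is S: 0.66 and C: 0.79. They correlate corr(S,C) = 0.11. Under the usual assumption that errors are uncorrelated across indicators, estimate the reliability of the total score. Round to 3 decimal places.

Var(S+C) = 20.1² + 8.5² + 2·[20.1·8.5·0.11] = 476.26 + 37.587 = 513.847.
Under uncorrelated errors the observed covariances equal the true-score covariances, so only the own-variance terms attenuate.
True-score variance = [20.1²·0.66 + 8.5²·0.79] + 37.587 = 323.724 + 37.587 = 361.311.
Reliability = 361.311 / 513.847 = 0.703.

0.703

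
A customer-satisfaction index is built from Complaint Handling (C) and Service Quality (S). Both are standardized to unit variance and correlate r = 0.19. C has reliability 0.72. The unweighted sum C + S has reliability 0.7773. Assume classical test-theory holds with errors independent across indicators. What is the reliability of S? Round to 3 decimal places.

Var(C+S) = 2 + 2·0.19 = 2.380.
True-score variance = ρ_C + ρ_S + 2·0.19, so 0.7773 = (0.72 + ρ_S + 0.38) / 2.380.
ρ_S = 0.7773·2.380 − 0.72 − 0.38 = 0.750.

0.750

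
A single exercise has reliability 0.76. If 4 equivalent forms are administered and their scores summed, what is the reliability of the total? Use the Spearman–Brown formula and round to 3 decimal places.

0.927

ρ_k = kρ / (1 + (k−1)ρ) = 4·0.76 / (1 + 3·0.76) = 3.040 / 3.280 = 0.927.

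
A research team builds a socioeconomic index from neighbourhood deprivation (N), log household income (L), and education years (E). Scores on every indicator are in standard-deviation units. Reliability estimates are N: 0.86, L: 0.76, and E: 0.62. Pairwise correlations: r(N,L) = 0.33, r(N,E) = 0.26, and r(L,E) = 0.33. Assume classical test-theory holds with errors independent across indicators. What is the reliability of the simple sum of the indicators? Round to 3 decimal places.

Var(N+L+E) = 3 + 2·[0.33 + 0.26 + 0.33] = 3 + 1.84 = 4.84.
Under uncorrelated errors the observed covariances equal the true-score covariances, so only the own-variance terms attenuate.
True-score variance = [0.86 + 0.76 + 0.62] + 1.84 = 2.24 + 1.84 = 4.08.
Reliability = 4.08 / 4.84 = 0.843.

0.843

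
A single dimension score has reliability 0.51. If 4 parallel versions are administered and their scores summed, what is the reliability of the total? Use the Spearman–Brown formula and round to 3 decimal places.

ρ_k = kρ / (1 + (k−1)ρ) = 4·0.51 / (1 + 3·0.51) = 2.040 / 2.530 = 0.806.

0.806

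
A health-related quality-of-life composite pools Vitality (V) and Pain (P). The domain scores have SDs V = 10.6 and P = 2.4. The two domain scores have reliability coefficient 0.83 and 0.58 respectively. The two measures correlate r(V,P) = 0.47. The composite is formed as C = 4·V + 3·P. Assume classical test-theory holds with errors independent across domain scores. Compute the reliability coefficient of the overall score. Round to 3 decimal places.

0.847

Var(C) = 4²·10.6² + 3²·2.4² + 2·[12·10.6·2.4·0.47] = 1849.6 + 286.963 = 2136.56.
Under uncorrelated errors the observed covariances equal the true-score covariances, so only the own-variance terms attenuate.
True-score variance = [4²·10.6²·0.83 + 3²·2.4²·0.58] + 286.963 = 1522.21 + 286.963 = 1809.17.
Reliability = 1809.17 / 2136.56 = 0.847.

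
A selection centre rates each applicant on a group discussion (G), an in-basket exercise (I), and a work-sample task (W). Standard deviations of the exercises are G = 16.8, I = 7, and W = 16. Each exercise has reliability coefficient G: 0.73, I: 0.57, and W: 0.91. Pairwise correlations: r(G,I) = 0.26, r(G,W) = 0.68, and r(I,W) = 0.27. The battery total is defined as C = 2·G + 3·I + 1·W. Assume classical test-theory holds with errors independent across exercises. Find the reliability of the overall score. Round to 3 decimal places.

Var(C) = 2²·16.8² + 3²·7² + 16² + 2·[6·16.8·7·0.26 + 2·16.8·16·0.68 + 3·7·16·0.27] = 1825.96 + 1279.49 = 3105.45.
Because errors are independent across components, Cov(Tᵢ,Tⱼ) = Cov(Xᵢ,Xⱼ); the off-diagonal part of the true-score variance is the same as above.
True-score variance = [2²·16.8²·0.73 + 3²·7²·0.57 + 16²·0.91] + 1279.49 = 1308.47 + 1279.49 = 2587.96.
Reliability = 2587.96 / 3105.45 = 0.833.

0.833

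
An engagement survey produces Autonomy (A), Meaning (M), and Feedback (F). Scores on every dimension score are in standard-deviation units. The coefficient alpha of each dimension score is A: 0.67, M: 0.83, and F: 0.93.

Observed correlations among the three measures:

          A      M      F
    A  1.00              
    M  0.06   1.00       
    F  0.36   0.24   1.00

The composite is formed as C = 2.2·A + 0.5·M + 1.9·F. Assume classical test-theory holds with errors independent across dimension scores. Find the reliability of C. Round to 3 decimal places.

0.846

Var(C) = 2.2² + 0.5² + 1.9² + 2·[1.1·0.06 + 4.18·0.36 + 0.95·0.24] = 8.7 + 3.5976 = 12.2976.
With uncorrelated errors the cross-covariances are all true-score covariance, so they carry over unchanged; only the diagonal terms shrink to ρᵢσᵢ².
True-score variance = [2.2²·0.67 + 0.5²·0.83 + 1.9²·0.93] + 3.5976 = 6.8076 + 3.5976 = 10.4052.
Reliability = 10.4052 / 12.2976 = 0.846.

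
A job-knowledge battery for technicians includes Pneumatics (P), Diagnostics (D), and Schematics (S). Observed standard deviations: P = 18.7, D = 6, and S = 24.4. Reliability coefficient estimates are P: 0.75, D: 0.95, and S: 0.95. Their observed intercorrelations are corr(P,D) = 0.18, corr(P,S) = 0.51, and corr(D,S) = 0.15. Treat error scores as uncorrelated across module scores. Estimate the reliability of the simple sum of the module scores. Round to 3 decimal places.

Var(P+D+S) = 18.7² + 6² + 24.4² + 2·[18.7·6·0.18 + 18.7·24.4·0.51 + 6·24.4·0.15] = 981.05 + 549.718 = 1530.77.
Under uncorrelated errors the observed covariances equal the true-score covariances, so only the own-variance terms attenuate.
True-score variance = [18.7²·0.75 + 6²·0.95 + 24.4²·0.95] + 549.718 = 862.059 + 549.718 = 1411.78.
Reliability = 1411.78 / 1530.77 = 0.922.

0.922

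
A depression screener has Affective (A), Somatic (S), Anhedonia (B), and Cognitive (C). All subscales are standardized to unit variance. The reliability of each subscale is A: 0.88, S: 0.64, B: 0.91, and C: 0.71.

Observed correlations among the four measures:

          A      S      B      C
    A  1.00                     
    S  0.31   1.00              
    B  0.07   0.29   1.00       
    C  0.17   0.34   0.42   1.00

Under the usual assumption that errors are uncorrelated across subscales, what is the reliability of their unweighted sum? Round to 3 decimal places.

Var(A+S+B+C) = 4 + 2·[0.31 + 0.07 + 0.17 + 0.29 + 0.34 + 0.42] = 4 + 3.2 = 7.2.
With uncorrelated errors the cross-covariances are all true-score covariance, so they carry over unchanged; only the diagonal terms shrink to ρᵢσᵢ².
True-score variance = [0.88 + 0.64 + 0.91 + 0.71] + 3.2 = 3.14 + 3.2 = 6.34.
Reliability = 6.34 / 7.2 = 0.881.

0.881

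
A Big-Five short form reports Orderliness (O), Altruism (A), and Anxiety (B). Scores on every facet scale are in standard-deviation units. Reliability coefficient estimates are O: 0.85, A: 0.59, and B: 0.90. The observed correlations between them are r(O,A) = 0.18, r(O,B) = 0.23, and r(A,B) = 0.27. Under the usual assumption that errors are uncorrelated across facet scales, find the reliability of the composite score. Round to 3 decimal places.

0.849

Var(O+A+B) = 3 + 2·[0.18 + 0.23 + 0.27] = 3 + 1.36 = 4.36.
With uncorrelated errors the cross-covariances are all true-score covariance, so they carry over unchanged; only the diagonal terms shrink to ρᵢσᵢ².
True-score variance = [0.85 + 0.59 + 0.90] + 1.36 = 2.34 + 1.36 = 3.7.
Reliability = 3.7 / 4.36 = 0.849.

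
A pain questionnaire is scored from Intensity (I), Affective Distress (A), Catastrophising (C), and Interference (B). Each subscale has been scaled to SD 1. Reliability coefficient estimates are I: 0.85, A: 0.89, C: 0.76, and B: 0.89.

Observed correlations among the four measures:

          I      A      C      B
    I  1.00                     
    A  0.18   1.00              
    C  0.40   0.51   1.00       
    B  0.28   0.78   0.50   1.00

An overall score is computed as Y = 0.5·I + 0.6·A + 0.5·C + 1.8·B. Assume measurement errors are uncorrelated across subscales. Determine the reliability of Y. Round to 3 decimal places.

0.937

Var(Y) = 0.5² + 0.6² + 0.5² + 1.8² + 2·[0.3·0.18 + 0.25·0.40 + 0.9·0.28 + 0.3·0.51 + 1.08·0.78 + 0.9·0.50] = 4.1 + 3.7028 = 7.8028.
Under uncorrelated errors the observed covariances equal the true-score covariances, so only the own-variance terms attenuate.
True-score variance = [0.5²·0.85 + 0.6²·0.89 + 0.5²·0.76 + 1.8²·0.89] + 3.7028 = 3.6065 + 3.7028 = 7.3093.
Reliability = 7.3093 / 7.8028 = 0.937.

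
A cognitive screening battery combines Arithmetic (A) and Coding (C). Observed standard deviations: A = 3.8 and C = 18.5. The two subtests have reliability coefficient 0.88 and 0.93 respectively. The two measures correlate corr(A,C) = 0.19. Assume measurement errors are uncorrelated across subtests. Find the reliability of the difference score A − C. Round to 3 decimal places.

Var(A−C) = 3.8² + 18.5² − 2·3.8·18.5·0.19 = 356.69 − 26.714 = 329.976.
Under uncorrelated errors the observed covariances equal the true-score covariances, so only the own-variance terms attenuate.
True-score variance = [3.8²·0.88 + 18.5²·0.93] − 26.714 = 331 − 26.714 = 304.286.
Reliability = 304.286 / 329.976 = 0.922.

0.922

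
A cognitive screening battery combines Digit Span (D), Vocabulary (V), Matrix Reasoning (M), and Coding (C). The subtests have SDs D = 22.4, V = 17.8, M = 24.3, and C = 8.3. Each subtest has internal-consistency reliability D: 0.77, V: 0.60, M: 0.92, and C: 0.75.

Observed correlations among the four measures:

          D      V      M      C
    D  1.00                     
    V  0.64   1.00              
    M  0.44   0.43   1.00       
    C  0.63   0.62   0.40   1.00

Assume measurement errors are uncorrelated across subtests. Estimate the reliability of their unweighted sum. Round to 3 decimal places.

0.910

Var(D+V+M+C) = 22.4² + 17.8² + 24.3² + 8.3² + 2·[22.4·17.8·0.64 + 22.4·24.3·0.44 + 22.4·8.3·0.63 + 17.8·24.3·0.43 + 17.8·8.3·0.62 + 24.3·8.3·0.40] = 1477.98 + 1940.16 = 3418.14.
Because errors are independent across components, Cov(Tᵢ,Tⱼ) = Cov(Xᵢ,Xⱼ); the off-diagonal part of the true-score variance is the same as above.
True-score variance = [22.4²·0.77 + 17.8²·0.60 + 24.3²·0.92 + 8.3²·0.75] + 1940.16 = 1171.38 + 1940.16 = 3111.53.
Reliability = 3111.53 / 3418.14 = 0.910.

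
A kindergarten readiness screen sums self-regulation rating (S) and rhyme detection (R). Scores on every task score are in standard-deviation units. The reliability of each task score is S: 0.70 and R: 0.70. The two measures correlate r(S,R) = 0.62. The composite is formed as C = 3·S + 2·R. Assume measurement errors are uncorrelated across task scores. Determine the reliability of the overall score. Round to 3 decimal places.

0.809

Var(C) = 3² + 2² + 2·[6·0.62] = 13 + 7.44 = 20.44.
With uncorrelated errors the cross-covariances are all true-score covariance, so they carry over unchanged; only the diagonal terms shrink to ρᵢσᵢ².
True-score variance = [3²·0.70 + 2²·0.70] + 7.44 = 9.1 + 7.44 = 16.54.
Reliability = 16.54 / 20.44 = 0.809.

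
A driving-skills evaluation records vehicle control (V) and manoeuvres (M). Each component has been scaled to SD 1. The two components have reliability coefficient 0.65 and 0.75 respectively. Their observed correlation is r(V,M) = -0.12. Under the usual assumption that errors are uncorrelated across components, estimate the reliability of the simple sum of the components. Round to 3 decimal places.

Var(V+M) = 2 + 2·[(-0.12)] = 2 − 0.24 = 1.76.
Under uncorrelated errors the observed covariances equal the true-score covariances, so only the own-variance terms attenuate.
True-score variance = [0.65 + 0.75] − 0.24 = 1.4 − 0.24 = 1.16.
Reliability = 1.16 / 1.76 = 0.659.

0.659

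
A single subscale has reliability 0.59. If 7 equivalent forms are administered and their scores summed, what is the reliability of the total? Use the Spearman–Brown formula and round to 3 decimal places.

0.910

ρ_k = kρ / (1 + (k−1)ρ) = 7·0.59 / (1 + 6·0.59) = 4.130 / 4.540 = 0.910.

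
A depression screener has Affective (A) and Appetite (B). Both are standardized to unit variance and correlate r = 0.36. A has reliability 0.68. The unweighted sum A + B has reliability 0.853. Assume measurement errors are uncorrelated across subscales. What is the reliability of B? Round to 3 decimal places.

Var(A+B) = 2 + 2·0.36 = 2.720.
True-score variance = ρ_A + ρ_B + 2·0.36, so 0.853 = (0.68 + ρ_B + 0.72) / 2.720.
ρ_B = 0.853·2.720 − 0.68 − 0.72 = 0.920.

0.920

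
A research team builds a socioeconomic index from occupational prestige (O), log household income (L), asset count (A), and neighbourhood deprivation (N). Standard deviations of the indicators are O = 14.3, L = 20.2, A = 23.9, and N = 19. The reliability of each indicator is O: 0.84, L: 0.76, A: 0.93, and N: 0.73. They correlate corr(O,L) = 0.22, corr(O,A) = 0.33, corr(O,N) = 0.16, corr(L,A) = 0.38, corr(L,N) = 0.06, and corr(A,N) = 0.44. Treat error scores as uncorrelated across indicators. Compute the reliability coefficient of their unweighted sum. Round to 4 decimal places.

Var(O+L+A+N) = 14.3² + 20.2² + 23.9² + 19² + 2·[14.3·20.2·0.22 + 14.3·23.9·0.33 + 14.3·19·0.16 + 20.2·23.9·0.38 + 20.2·19·0.06 + 23.9·19·0.44] = 1544.74 + 1252.19 = 2796.93.
Because errors are independent across components, Cov(Tᵢ,Tⱼ) = Cov(Xᵢ,Xⱼ); the off-diagonal part of the true-score variance is the same as above.
True-score variance = [14.3²·0.84 + 20.2²·0.76 + 23.9²·0.93 + 19²·0.73] + 1252.19 = 1276.64 + 1252.19 = 2528.82.
Reliability = 2528.82 / 2796.93 = 0.9041.

0.9041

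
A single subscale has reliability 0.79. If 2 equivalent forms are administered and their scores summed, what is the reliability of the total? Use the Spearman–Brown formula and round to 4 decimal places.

ρ_k = kρ / (1 + (k−1)ρ) = 2·0.79 / (1 + 1·0.79) = 1.580 / 1.790 = 0.8827.

0.8827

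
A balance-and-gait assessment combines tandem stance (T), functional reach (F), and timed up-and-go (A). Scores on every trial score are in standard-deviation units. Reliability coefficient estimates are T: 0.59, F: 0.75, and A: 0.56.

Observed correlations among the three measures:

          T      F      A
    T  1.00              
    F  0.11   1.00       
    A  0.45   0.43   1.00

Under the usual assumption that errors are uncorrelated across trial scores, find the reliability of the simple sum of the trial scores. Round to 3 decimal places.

Var(T+F+A) = 3 + 2·[0.11 + 0.45 + 0.43] = 3 + 1.98 = 4.98.
Under uncorrelated errors the observed covariances equal the true-score covariances, so only the own-variance terms attenuate.
True-score variance = [0.59 + 0.75 + 0.56] + 1.98 = 1.9 + 1.98 = 3.88.
Reliability = 3.88 / 4.98 = 0.779.

0.779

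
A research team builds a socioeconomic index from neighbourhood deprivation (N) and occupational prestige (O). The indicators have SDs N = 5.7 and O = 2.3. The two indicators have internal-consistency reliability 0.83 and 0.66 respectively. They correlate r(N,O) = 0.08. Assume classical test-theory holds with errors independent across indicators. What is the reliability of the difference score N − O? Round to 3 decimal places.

0.795

Var(N−O) = 5.7² + 2.3² − 2·5.7·2.3·0.08 = 37.78 − 2.0976 = 35.6824.
Because errors are independent across components, Cov(Tᵢ,Tⱼ) = Cov(Xᵢ,Xⱼ); the off-diagonal part of the true-score variance is the same as above.
True-score variance = [5.7²·0.83 + 2.3²·0.66] − 2.0976 = 30.4581 − 2.0976 = 28.3605.
Reliability = 28.3605 / 35.6824 = 0.795.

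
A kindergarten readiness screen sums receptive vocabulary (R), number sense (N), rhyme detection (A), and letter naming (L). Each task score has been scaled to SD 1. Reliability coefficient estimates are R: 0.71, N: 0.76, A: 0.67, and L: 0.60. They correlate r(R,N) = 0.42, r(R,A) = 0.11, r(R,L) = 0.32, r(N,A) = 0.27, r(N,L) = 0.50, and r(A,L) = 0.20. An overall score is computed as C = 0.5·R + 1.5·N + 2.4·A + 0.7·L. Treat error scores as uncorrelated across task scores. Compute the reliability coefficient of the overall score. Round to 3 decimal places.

Var(C) = 0.5² + 1.5² + 2.4² + 0.7² + 2·[0.75·0.42 + 1.2·0.11 + 0.35·0.32 + 3.6·0.27 + 1.05·0.50 + 1.68·0.20] = 8.75 + 4.784 = 13.534.
Because errors are independent across components, Cov(Tᵢ,Tⱼ) = Cov(Xᵢ,Xⱼ); the off-diagonal part of the true-score variance is the same as above.
True-score variance = [0.5²·0.71 + 1.5²·0.76 + 2.4²·0.67 + 0.7²·0.60] + 4.784 = 6.0407 + 4.784 = 10.8247.
Reliability = 10.8247 / 13.534 = 0.800.

0.800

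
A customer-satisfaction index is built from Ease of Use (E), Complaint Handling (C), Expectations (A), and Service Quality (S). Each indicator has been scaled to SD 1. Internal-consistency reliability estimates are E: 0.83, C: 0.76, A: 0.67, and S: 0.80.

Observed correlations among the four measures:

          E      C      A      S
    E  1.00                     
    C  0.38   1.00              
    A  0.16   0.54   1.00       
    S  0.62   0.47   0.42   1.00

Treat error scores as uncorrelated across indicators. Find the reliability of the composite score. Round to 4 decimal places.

Var(E+C+A+S) = 4 + 2·[0.38 + 0.16 + 0.62 + 0.54 + 0.47 + 0.42] = 4 + 5.18 = 9.18.
With uncorrelated errors the cross-covariances are all true-score covariance, so they carry over unchanged; only the diagonal terms shrink to ρᵢσᵢ².
True-score variance = [0.83 + 0.76 + 0.67 + 0.80] + 5.18 = 3.06 + 5.18 = 8.24.
Reliability = 8.24 / 9.18 = 0.8976.

0.8976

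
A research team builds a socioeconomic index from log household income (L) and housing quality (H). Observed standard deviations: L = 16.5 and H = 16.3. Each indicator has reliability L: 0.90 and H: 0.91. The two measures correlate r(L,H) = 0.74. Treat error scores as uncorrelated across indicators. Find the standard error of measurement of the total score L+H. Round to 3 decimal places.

7.151

Var(total) = 537.94 + 398.046 = 935.986.
True-score variance = 486.803 + 398.046 = 884.849, so reliability = 0.9454.
Error variance = 935.986 − 884.849 = 51.1371; SEM = √51.1371 = 7.151.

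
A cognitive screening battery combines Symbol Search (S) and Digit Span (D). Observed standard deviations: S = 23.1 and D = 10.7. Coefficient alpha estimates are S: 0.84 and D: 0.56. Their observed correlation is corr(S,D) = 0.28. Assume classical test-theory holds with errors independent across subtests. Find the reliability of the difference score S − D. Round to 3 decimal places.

Var(S−D) = 23.1² + 10.7² − 2·23.1·10.7·0.28 = 648.1 − 138.415 = 509.685.
Under uncorrelated errors the observed covariances equal the true-score covariances, so only the own-variance terms attenuate.
True-score variance = [23.1²·0.84 + 10.7²·0.56] − 138.415 = 512.347 − 138.415 = 373.932.
Reliability = 373.932 / 509.685 = 0.734.

0.734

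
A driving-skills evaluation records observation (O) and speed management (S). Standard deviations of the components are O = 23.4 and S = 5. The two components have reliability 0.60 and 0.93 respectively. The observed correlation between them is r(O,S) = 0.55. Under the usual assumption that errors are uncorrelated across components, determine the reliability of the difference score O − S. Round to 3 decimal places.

0.503

Var(O−S) = 23.4² + 5² − 2·23.4·5·0.55 = 572.56 − 128.7 = 443.86.
Because errors are independent across components, Cov(Tᵢ,Tⱼ) = Cov(Xᵢ,Xⱼ); the off-diagonal part of the true-score variance is the same as above.
True-score variance = [23.4²·0.60 + 5²·0.93] − 128.7 = 351.786 − 128.7 = 223.086.
Reliability = 223.086 / 443.86 = 0.503.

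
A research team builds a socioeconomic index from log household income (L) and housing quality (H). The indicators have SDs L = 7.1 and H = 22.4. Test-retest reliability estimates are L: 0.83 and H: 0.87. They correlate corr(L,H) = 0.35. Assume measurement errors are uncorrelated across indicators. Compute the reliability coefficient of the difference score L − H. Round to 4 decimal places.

Var(L−H) = 7.1² + 22.4² − 2·7.1·22.4·0.35 = 552.17 − 111.328 = 440.842.
Under uncorrelated errors the observed covariances equal the true-score covariances, so only the own-variance terms attenuate.
True-score variance = [7.1²·0.83 + 22.4²·0.87] − 111.328 = 478.371 − 111.328 = 367.043.
Reliability = 367.043 / 440.842 = 0.8326.

0.8326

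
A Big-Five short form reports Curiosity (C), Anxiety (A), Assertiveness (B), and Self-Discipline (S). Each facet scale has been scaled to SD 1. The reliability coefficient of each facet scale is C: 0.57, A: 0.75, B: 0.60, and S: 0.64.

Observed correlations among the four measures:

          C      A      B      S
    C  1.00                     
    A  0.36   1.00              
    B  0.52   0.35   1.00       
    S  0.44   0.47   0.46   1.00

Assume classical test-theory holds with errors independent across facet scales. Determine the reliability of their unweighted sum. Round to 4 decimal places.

0.8435

Var(C+A+B+S) = 4 + 2·[0.36 + 0.52 + 0.44 + 0.35 + 0.47 + 0.46] = 4 + 5.2 = 9.2.
With uncorrelated errors the cross-covariances are all true-score covariance, so they carry over unchanged; only the diagonal terms shrink to ρᵢσᵢ².
True-score variance = [0.57 + 0.75 + 0.60 + 0.64] + 5.2 = 2.56 + 5.2 = 7.76.
Reliability = 7.76 / 9.2 = 0.8435.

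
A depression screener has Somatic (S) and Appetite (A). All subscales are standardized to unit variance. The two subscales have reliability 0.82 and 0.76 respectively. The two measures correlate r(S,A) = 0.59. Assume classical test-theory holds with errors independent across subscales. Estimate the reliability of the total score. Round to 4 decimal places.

0.8679

Var(S+A) = 2 + 2·[0.59] = 2 + 1.18 = 3.18.
Under uncorrelated errors the observed covariances equal the true-score covariances, so only the own-variance terms attenuate.
True-score variance = [0.82 + 0.76] + 1.18 = 1.58 + 1.18 = 2.76.
Reliability = 2.76 / 3.18 = 0.8679.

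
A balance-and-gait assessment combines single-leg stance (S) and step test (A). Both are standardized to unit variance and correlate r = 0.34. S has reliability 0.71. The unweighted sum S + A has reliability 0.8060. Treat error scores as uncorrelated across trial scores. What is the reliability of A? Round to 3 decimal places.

0.770

Var(S+A) = 2 + 2·0.34 = 2.680.
True-score variance = ρ_S + ρ_A + 2·0.34, so 0.8060 = (0.71 + ρ_A + 0.68) / 2.680.
ρ_A = 0.8060·2.680 − 0.71 − 0.68 = 0.770.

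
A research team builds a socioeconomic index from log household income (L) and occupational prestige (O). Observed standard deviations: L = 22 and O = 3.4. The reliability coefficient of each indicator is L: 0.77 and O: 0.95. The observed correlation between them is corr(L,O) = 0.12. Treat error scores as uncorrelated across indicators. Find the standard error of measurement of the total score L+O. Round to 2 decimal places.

Var(total) = 495.56 + 17.952 = 513.512.
True-score variance = 383.662 + 17.952 = 401.614, so reliability = 0.7821.
Error variance = 513.512 − 401.614 = 111.898; SEM = √111.898 = 10.58.

10.58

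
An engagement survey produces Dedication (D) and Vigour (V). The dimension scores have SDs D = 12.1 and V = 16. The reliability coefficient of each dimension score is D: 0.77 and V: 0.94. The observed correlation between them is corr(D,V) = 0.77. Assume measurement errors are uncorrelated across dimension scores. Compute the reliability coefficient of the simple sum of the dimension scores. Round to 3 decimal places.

0.930

Var(D+V) = 12.1² + 16² + 2·[12.1·16·0.77] = 402.41 + 298.144 = 700.554.
Under uncorrelated errors the observed covariances equal the true-score covariances, so only the own-variance terms attenuate.
True-score variance = [12.1²·0.77 + 16²·0.94] + 298.144 = 353.376 + 298.144 = 651.52.
Reliability = 651.52 / 700.554 = 0.930.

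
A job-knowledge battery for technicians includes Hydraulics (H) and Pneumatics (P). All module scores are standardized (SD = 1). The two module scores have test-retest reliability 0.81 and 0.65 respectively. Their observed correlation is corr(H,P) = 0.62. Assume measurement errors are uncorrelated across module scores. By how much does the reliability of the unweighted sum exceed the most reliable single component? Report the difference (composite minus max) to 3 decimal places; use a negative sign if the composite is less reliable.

0.023

Var(sum) = 2 + 1.24 = 3.24; true-score variance = 1.46 + 1.24 = 2.7; composite reliability = 0.8333.
Max component reliability = 0.8100.
Difference = 0.8333 − 0.8100 = 0.023.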